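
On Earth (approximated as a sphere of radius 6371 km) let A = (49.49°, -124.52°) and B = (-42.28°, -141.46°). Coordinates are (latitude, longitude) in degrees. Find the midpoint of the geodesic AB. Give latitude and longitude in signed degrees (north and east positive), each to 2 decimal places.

3.64°, -133.54°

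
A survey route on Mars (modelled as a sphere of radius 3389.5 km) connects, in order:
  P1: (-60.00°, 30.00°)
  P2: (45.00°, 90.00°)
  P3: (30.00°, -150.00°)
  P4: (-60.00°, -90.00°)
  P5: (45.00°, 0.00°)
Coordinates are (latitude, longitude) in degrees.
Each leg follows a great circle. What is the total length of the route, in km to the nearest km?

25637 km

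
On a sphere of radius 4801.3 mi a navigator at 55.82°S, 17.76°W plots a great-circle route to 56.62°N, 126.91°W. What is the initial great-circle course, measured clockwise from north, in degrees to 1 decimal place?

With φ₁ = -0.9742, φ₂ = 0.9882, Δλ = -1.9050 rad, the forward-azimuth formula gives
θ = atan2( sin Δλ cos φ₂ , cos φ₁ sin φ₂ − sin φ₁ cos φ₂ cos Δλ ) = atan2(-0.5197, 0.3198) = -58.40°.
Adding 360° brings this into [0°, 360°): 301.6°.

301.6°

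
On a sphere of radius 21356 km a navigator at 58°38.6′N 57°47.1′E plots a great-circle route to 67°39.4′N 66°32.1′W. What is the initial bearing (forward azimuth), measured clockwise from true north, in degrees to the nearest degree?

Δλ = -124.320° = -2.1698 rad.
y = sin Δλ · cos φ₂ = (-0.8259)(0.3802) = -0.3140
x = cos φ₁ sin φ₂ − sin φ₁ cos φ₂ cos Δλ = (0.5204)(0.9249) − (0.8539)(0.3802)(-0.5638) = 0.6643
θ = atan2(y, x) = -25.30°; adding 360° gives 335°.

335°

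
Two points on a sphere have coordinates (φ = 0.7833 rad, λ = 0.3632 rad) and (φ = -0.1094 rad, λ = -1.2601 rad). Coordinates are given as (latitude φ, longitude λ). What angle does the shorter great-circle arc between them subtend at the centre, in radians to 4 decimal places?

1.6850 rad

Let φ₁ = 0.7833 rad, φ₂ = -0.1094 rad, and Δλ = -1.6233 rad.
cos c = sin φ₁ sin φ₂ + cos φ₁ cos φ₂ cos Δλ = (0.7056)(-0.1092) + (0.7086)(0.9940)(-0.0525) = -0.11401,
so c = arccos(-0.11401) = 1.68505 rad.
So the angular separation is 1.6850 rad.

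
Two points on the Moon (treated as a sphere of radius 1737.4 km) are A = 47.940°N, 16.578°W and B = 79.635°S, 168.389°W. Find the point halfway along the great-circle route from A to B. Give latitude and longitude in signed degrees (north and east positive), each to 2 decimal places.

-24.96°, -26.02°

The central angle between A and B is δ = 2.5618 rad.
With f = 0.5, the slerp weights are sin((1−f)δ)/sin δ = 1.7491 and sin(fδ)/sin δ = 1.7491.
Weighted sum of the unit vectors: (1.7491)·(0.6421,-0.1911,0.7424) + (1.7491)·(-0.1762,-0.0362,-0.9837) = (0.8148, -0.3977, -0.4219).
Converting back: φ = atan2(z, √(x²+y²)) = -24.96°, λ = atan2(y, x) = -26.02°.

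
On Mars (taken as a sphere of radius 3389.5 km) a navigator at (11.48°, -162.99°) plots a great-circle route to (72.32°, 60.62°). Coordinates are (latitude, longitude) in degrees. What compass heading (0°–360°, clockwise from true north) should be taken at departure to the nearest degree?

Δλ = -136.390° = -2.3805 rad.
y = sin Δλ · cos φ₂ = (-0.6897)(0.3037) = -0.2095
x = cos φ₁ sin φ₂ − sin φ₁ cos φ₂ cos Δλ = (0.9800)(0.9528) − (0.1990)(0.3037)(-0.7241) = 0.9775
θ = atan2(y, x) = -12.10°; adding 360° gives 348°.

348°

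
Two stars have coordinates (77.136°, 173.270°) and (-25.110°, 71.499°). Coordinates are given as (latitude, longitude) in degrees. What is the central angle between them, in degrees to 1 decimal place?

117.1°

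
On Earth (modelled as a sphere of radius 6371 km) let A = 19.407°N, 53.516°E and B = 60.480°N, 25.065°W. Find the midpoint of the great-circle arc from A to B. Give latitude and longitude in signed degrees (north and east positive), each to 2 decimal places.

46.34°, 28.62°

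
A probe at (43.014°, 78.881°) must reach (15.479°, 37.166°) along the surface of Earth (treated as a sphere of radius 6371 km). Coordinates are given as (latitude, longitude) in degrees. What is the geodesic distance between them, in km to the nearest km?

Let φ₁ = 0.7507 rad, φ₂ = 0.2702 rad, and Δλ = -0.7281 rad.
cos c = sin φ₁ sin φ₂ + cos φ₁ cos φ₂ cos Δλ = (0.6822)(0.2669) + (0.7312)(0.9637)(0.7465) = 0.70807,
so c = arccos(0.70807) = 0.78403 rad.
Distance = R·c = 6371 × 0.7840 ≈ 4995 km.

4995 km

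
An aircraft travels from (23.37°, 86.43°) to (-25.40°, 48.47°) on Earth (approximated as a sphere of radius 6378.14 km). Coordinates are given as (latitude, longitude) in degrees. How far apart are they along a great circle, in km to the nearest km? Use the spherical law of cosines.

6799 km

With latitudes φ₁ = 23.370°, φ₂ = -25.400° and longitude difference Δλ = -37.960°:
cos c = sin φ₁ sin φ₂ + cos φ₁ cos φ₂ cos Δλ = (0.3967)(-0.4289) + (0.9180)(0.9033)(0.7884) = 0.48365,
so c = arccos(0.48365) = 1.06597 rad.
Distance = R·c = 6378.14 × 1.0660 ≈ 6799 km.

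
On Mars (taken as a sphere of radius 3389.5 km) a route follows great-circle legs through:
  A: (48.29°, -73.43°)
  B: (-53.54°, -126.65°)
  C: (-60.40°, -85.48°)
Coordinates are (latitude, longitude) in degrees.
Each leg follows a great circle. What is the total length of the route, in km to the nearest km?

7948 km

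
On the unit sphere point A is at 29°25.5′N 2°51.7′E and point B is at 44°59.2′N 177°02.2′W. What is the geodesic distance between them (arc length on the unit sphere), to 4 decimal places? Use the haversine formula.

With latitudes φ₁ = 29.425°, φ₂ = 44.987° and longitude difference Δλ = -179.898°:
Haversine: a = sin²(Δφ/2) + cos φ₁ cos φ₂ sin²(Δλ/2) = 0.0183 + (0.8710)(0.7073)(1.0000) = 0.63436.
Central angle c = 2·arcsin(√a) = 1.84286 rad.
On the unit sphere the arc length equals the central angle: 1.8429.

1.8429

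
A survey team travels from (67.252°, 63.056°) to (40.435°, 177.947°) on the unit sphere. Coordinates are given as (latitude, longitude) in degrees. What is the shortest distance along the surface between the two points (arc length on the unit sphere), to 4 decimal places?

1.0767

With latitudes φ₁ = 67.252°, φ₂ = 40.435° and longitude difference Δλ = 114.891°:
cos c = sin φ₁ sin φ₂ + cos φ₁ cos φ₂ cos Δλ = (0.9222)(0.6486) + (0.3867)(0.7611)(-0.4209) = 0.47426,
so c = arccos(0.47426) = 1.07668 rad.
On the unit sphere the arc length equals the central angle: 1.0767.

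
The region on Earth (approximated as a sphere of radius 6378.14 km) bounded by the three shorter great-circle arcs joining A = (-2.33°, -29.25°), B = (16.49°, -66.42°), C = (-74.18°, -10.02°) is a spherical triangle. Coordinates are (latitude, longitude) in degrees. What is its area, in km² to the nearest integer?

21624622 km²

Side lengths (central angles): a = 1.6996, b = 1.2700, c = 0.7199 rad; semiperimeter s = 1.8447.
By l'Huilier's theorem, tan(E/4) = √[tan(s/2) tan((s−a)/2) tan((s−b)/2) tan((s−c)/2)], giving spherical excess E = 0.5316 rad.
Area = E·R² = 0.5316 × (6378.14)² ≈ 21624622 km².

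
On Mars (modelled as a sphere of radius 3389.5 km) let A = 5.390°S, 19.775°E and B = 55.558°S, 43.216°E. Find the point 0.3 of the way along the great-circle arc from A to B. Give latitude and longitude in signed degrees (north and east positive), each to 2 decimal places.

Central angle δ = 0.9347 rad. Interpolating on the sphere with fraction f = 0.3:
P = [sin((1−f)δ)·A + sin(fδ)·B] / sin δ = 0.7566·A + 0.3440·B in Cartesian coordinates,
giving P = (0.8506, 0.3881, -0.3548), i.e. latitude -20.78°, longitude 24.52°.

-20.78°, 24.52°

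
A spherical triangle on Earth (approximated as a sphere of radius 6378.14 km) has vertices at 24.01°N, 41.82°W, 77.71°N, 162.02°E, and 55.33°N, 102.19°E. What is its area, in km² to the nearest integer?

16291807 km²

Side lengths (central angles): a = 0.5267, b = 1.6567, c = 1.3493 rad; semiperimeter s = 1.7664.
By l'Huilier's theorem, tan(E/4) = √[tan(s/2) tan((s−a)/2) tan((s−b)/2) tan((s−c)/2)], giving spherical excess E = 0.4005 rad.
Area = E·R² = 0.4005 × (6378.14)² ≈ 16291807 km².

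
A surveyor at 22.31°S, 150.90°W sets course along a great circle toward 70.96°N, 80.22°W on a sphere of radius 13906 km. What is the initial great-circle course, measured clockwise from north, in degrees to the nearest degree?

19°

Δλ = 70.680° = 1.2336 rad.
y = sin Δλ · cos φ₂ = (0.9437)(0.3262) = 0.3079
x = cos φ₁ sin φ₂ − sin φ₁ cos φ₂ cos Δλ = (0.9251)(0.9453) − (-0.3796)(0.3262)(0.3308) = 0.9155
θ = atan2(y, x) = 18.59°, so the bearing is 19°.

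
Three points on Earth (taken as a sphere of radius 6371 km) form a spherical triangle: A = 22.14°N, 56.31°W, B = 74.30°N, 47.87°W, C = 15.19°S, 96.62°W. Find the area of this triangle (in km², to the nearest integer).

Side lengths (central angles): a = 1.6509, b = 0.9485, c = 0.9138 rad; semiperimeter s = 1.7566.
By l'Huilier's theorem, tan(E/4) = √[tan(s/2) tan((s−a)/2) tan((s−b)/2) tan((s−c)/2)], giving spherical excess E = 0.4404 rad.
Area = E·R² = 0.4404 × (6371)² ≈ 17875483 km².

17875483 km²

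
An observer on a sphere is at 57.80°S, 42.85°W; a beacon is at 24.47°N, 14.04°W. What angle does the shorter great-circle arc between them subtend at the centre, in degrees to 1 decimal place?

In radians: φ₁ = -1.0088, φ₂ = 0.4271, Δλ = 28.810° = 0.5028 rad.
cos c = sin φ₁ sin φ₂ + cos φ₁ cos φ₂ cos Δλ = (-0.8462)(0.4142) + (0.5329)(0.9102)(0.8762) = 0.07447,
so c = arccos(0.07447) = 1.49626 rad.
So the angular separation is 85.7°.

85.7°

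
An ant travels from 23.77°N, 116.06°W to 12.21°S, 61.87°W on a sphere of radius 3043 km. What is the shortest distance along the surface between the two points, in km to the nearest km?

3400 km

In radians: φ₁ = 0.4149, φ₂ = -0.2131, Δλ = 54.190° = 0.9458 rad.
Haversine: a = sin²(Δφ/2) + cos φ₁ cos φ₂ sin²(Δλ/2) = 0.0954 + (0.9152)(0.9774)(0.2075) = 0.28095.
Central angle c = 2·arcsin(√a) = 1.11731 rad.
Distance = R·c = 3043 × 1.1173 ≈ 3400 km.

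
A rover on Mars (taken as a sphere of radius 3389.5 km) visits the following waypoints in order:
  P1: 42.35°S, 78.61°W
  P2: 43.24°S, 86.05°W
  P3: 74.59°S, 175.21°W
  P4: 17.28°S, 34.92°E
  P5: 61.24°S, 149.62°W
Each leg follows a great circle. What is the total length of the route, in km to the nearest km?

14289 km

Leg P1→P2: central angle 0.0965 rad, distance 327.1 km.
Leg P2→P3: central angle 0.8456 rad, distance 2866.2 km.
Leg P3→P4: central angle 1.5038 rad, distance 5097.2 km.
Leg P4→P5: central angle 1.7697 rad, distance 5998.4 km.
Total: 327.1 + 2866.2 + 5097.2 + 5998.4 ≈ 14289 km.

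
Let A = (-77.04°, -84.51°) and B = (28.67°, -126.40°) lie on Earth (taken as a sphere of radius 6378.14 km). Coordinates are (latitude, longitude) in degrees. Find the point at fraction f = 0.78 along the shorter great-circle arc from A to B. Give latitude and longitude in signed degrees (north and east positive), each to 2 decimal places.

Central angle δ = 1.8976 rad. Interpolating on the sphere with fraction f = 0.78:
P = [sin((1−f)δ)·A + sin(fδ)·B] / sin δ = 0.4281·A + 1.0516·B in Cartesian coordinates,
giving P = (-0.5383, -0.8382, 0.0873), i.e. latitude 5.01°, longitude -122.71°.

5.01°, -122.71°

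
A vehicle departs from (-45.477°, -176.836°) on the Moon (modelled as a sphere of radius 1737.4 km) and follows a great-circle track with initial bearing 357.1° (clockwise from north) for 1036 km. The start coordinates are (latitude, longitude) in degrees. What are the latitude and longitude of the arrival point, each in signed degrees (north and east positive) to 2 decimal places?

-11.34°, -178.50°

Angular distance δ = d/R = 1036/1737.4 = 0.59629 rad; initial bearing θ = 6.2326 rad.
sin φ₂ = sin φ₁ cos δ + cos φ₁ sin δ cos θ = (-0.7130)(0.8274) + (0.7012)(0.5616)(0.9987) = -0.1967, so φ₂ = -11.34°.
Δλ = atan2(sin θ sin δ cos φ₁, cos δ − sin φ₁ sin φ₂) = atan2(-0.0199, 0.6872) = -1.661°.
λ₂ = -176.836° − 1.661° = -178.50°.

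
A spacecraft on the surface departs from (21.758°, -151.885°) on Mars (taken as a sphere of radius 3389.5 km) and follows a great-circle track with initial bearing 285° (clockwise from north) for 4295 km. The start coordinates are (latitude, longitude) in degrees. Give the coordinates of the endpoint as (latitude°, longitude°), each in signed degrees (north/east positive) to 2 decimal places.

Angular distance δ = d/R = 4295/3389.5 = 1.26715 rad; initial bearing θ = 4.9742 rad.
sin φ₂ = sin φ₁ cos δ + cos φ₁ sin δ cos θ = (0.3707)(0.2990) + (0.9288)(0.9543)(0.2588) = 0.3402, so φ₂ = 19.89°.
Δλ = atan2(sin θ sin δ cos φ₁, cos δ − sin φ₁ sin φ₂) = atan2(-0.8561, 0.1729) = -78.582°.
λ₂ = -151.885° − 78.582° = -230.47° → 129.53° after wrapping to (−180°, 180°].

19.89°, 129.53°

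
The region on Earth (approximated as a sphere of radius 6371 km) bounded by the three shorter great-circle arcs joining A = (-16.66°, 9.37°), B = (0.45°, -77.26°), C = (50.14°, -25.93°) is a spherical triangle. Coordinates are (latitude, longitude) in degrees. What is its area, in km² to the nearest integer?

Side lengths (central angles): a = 1.1522, b = 1.2859, c = 1.5167 rad; semiperimeter s = 1.9774.
By l'Huilier's theorem, tan(E/4) = √[tan(s/2) tan((s−a)/2) tan((s−b)/2) tan((s−c)/2)], giving spherical excess E = 0.9309 rad.
Area = E·R² = 0.9309 × (6371)² ≈ 37786452 km².

37786452 km²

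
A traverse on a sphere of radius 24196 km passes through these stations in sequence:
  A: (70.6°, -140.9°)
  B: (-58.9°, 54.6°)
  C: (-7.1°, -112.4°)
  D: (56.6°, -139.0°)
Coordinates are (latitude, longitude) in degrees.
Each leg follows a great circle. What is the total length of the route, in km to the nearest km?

146610 km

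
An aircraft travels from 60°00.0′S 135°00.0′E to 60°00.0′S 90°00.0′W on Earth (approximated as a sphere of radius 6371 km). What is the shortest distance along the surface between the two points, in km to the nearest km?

Let φ₁ = -1.0472 rad, φ₂ = -1.0472 rad, and Δλ = 2.3562 rad.
cos c = sin φ₁ sin φ₂ + cos φ₁ cos φ₂ cos Δλ = (-0.8660)(-0.8660) + (0.5000)(0.5000)(-0.7071) = 0.57322,
so c = arccos(0.57322) = 0.96036 rad.
Distance = R·c = 6371 × 0.9604 ≈ 6118 km.

6118 km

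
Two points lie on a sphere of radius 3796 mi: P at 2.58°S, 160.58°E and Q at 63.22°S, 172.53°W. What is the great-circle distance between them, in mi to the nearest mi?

4226 mi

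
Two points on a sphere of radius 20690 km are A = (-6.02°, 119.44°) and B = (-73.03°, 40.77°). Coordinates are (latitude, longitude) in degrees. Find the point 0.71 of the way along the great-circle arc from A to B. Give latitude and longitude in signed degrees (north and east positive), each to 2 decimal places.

-59.19°, 90.94°

Central angle δ = 1.4128 rad. Interpolating on the sphere with fraction f = 0.71:
P = [sin((1−f)δ)·A + sin(fδ)·B] / sin δ = 0.4034·A + 0.8538·B in Cartesian coordinates,
giving P = (-0.0084, 0.5121, -0.8589), i.e. latitude -59.19°, longitude 90.94°.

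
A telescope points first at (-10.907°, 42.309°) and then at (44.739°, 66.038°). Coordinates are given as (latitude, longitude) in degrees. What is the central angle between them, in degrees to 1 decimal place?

59.6°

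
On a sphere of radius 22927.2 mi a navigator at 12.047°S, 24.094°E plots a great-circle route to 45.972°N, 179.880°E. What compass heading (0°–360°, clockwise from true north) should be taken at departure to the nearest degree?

27°

With φ₁ = -0.2103, φ₂ = 0.8024, Δλ = 2.7190 rad, the forward-azimuth formula gives
θ = atan2( sin Δλ cos φ₂ , cos φ₁ sin φ₂ − sin φ₁ cos φ₂ cos Δλ ) = atan2(0.2851, 0.5709) = 26.53°.
So the initial bearing is 27°.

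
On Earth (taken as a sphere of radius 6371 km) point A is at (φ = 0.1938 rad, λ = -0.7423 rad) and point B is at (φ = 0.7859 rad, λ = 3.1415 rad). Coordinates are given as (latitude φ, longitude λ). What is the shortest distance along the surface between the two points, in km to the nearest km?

12456 km

In radians: φ₁ = 0.1938, φ₂ = 0.7859, Δλ = -137.475° = -2.3994 rad.
cos c = sin φ₁ sin φ₂ + cos φ₁ cos φ₂ cos Δλ = (0.1926)(0.7075) + (0.9813)(0.7068)(-0.7370) = -0.37486,
so c = arccos(-0.37486) = 1.95504 rad.
Distance = R·c = 6371 × 1.9550 ≈ 12456 km.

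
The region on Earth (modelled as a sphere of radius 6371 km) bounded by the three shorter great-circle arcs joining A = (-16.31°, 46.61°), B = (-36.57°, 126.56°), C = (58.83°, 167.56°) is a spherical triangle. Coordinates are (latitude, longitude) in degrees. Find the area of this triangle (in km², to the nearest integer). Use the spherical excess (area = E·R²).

75908628 km²

Side lengths (central angles): a = 1.7681, b = 2.0895, c = 1.2642 rad; semiperimeter s = 2.5609.
By l'Huilier's theorem, tan(E/4) = √[tan(s/2) tan((s−a)/2) tan((s−b)/2) tan((s−c)/2)], giving spherical excess E = 1.8701 rad.
Area = E·R² = 1.8701 × (6371)² ≈ 75908628 km².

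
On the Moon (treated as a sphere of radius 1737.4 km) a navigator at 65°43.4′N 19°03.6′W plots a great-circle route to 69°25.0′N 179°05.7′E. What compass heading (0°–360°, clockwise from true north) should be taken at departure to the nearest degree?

With φ₁ = 1.1471, φ₂ = 1.2115, Δλ = -2.8247 rad, the forward-azimuth formula gives
θ = atan2( sin Δλ cos φ₂ , cos φ₁ sin φ₂ − sin φ₁ cos φ₂ cos Δλ ) = atan2(-0.1095, 0.6894) = -9.03°.
Adding 360° brings this into [0°, 360°): 351°.

351°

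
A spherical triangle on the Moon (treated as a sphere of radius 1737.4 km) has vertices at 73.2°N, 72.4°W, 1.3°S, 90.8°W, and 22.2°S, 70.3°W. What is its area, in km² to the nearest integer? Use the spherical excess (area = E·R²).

Side lengths (central angles): a = 0.5041, b = 1.6652, c = 1.3156 rad; semiperimeter s = 1.7425.
By l'Huilier's theorem, tan(E/4) = √[tan(s/2) tan((s−a)/2) tan((s−b)/2) tan((s−c)/2)], giving spherical excess E = 0.3361 rad.
Area = E·R² = 0.3361 × (1737.4)² ≈ 1014493 km².

1014493 km²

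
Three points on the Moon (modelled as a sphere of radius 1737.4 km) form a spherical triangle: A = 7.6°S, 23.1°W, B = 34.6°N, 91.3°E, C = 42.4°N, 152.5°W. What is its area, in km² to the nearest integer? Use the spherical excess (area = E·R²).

8302413 km²

Side lengths (central angles): a = 1.4560, b = 2.1577, c = 1.9956 rad; semiperimeter s = 2.8047.
By l'Huilier's theorem, tan(E/4) = √[tan(s/2) tan((s−a)/2) tan((s−b)/2) tan((s−c)/2)], giving spherical excess E = 2.7505 rad.
Area = E·R² = 2.7505 × (1737.4)² ≈ 8302413 km².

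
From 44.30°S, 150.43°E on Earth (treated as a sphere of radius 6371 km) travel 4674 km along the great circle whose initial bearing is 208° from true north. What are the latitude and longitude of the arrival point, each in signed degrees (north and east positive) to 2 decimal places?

-70.37°, 81.11°

Angular distance δ = d/R = 4674/6371 = 0.73364 rad; initial bearing θ = 3.6303 rad.
sin φ₂ = sin φ₁ cos δ + cos φ₁ sin δ cos θ = (-0.6984)(0.7427) + (0.7157)(0.6696)(-0.8829) = -0.9419, so φ₂ = -70.37°.
Δλ = atan2(sin θ sin δ cos φ₁, cos δ − sin φ₁ sin φ₂) = atan2(-0.2250, 0.0849) = -69.317°.
λ₂ = 150.430° − 69.317° = 81.11°.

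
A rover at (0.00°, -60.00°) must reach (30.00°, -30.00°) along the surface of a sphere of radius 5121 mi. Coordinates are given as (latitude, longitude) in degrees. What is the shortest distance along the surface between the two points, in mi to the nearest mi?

3701 mi

With latitudes φ₁ = 0.000°, φ₂ = 30.000° and longitude difference Δλ = 30.000°:
Haversine: a = sin²(Δφ/2) + cos φ₁ cos φ₂ sin²(Δλ/2) = 0.0670 + (1.0000)(0.8660)(0.0670) = 0.12500.
Central angle c = 2·arcsin(√a) = 0.72273 rad.
Distance = R·c = 5121 × 0.7227 ≈ 3701 mi.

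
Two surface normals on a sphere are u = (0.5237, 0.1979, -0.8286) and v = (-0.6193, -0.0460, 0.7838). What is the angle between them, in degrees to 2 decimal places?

169.39°

u·v = -0.9829; |u| = 1.0000, |v| = 1.0000.
cos θ = (u·v)/(|u||v|) = -0.9829, so θ = 169.39°.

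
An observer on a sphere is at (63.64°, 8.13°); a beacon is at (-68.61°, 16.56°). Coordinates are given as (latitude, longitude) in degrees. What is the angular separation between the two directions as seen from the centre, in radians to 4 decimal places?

2.3106 rad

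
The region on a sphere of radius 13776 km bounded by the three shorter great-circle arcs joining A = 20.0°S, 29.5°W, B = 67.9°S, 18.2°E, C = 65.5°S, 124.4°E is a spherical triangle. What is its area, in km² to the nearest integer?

Side lengths (central angles): a = 0.6442, b = 1.6095, c = 0.9826 rad; semiperimeter s = 1.6182.
By l'Huilier's theorem, tan(E/4) = √[tan(s/2) tan((s−a)/2) tan((s−b)/2) tan((s−c)/2)], giving spherical excess E = 0.1125 rad.
Area = E·R² = 0.1125 × (13776)² ≈ 21341546 km².

21341546 km²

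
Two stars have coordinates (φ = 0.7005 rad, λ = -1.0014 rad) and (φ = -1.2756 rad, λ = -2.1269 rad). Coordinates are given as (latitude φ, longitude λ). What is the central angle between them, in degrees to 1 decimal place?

121.4°

In radians: φ₁ = 0.7005, φ₂ = -1.2756, Δλ = -64.486° = -1.1255 rad.
Haversine: a = sin²(Δφ/2) + cos φ₁ cos φ₂ sin²(Δλ/2) = 0.6971 + (0.7645)(0.2909)(0.2846) = 0.76046.
Central angle c = 2·arcsin(√a) = 2.11872 rad.
So the angular separation is 121.4°.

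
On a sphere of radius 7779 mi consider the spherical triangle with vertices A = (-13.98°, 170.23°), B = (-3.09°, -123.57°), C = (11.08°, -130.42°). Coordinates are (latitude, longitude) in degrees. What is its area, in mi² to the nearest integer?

Side lengths (central angles): a = 0.2744, b = 1.1163, c = 1.1549 rad; semiperimeter s = 1.2728.
By l'Huilier's theorem, tan(E/4) = √[tan(s/2) tan((s−a)/2) tan((s−b)/2) tan((s−c)/2)], giving spherical excess E = 0.1726 rad.
Area = E·R² = 0.1726 × (7779)² ≈ 10446447 mi².

10446447 mi²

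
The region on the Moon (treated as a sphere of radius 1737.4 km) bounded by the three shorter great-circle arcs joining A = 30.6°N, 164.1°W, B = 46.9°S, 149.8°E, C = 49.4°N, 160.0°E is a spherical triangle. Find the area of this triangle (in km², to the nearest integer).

Side lengths (central angles): a = 1.6878, b = 0.5731, c = 1.5347 rad; semiperimeter s = 1.8978.
By l'Huilier's theorem, tan(E/4) = √[tan(s/2) tan((s−a)/2) tan((s−b)/2) tan((s−c)/2)], giving spherical excess E = 0.5763 rad.
Area = E·R² = 0.5763 × (1737.4)² ≈ 1739456 km².

1739456 km²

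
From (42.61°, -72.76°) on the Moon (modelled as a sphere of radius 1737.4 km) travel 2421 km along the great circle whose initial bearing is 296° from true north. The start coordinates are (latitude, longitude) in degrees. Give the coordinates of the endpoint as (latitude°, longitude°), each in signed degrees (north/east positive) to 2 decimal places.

25.91°, -173.16°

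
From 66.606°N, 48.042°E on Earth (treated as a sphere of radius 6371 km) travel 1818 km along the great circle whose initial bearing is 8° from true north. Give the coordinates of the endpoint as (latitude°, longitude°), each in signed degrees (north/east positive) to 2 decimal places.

82.46°, 65.42°

Angular distance δ = d/R = 1818/6371 = 0.28536 rad; initial bearing θ = 0.1396 rad.
sin φ₂ = sin φ₁ cos δ + cos φ₁ sin δ cos θ = (0.9178)(0.9596) + (0.3971)(0.2815)(0.9903) = 0.9914, so φ₂ = 82.46°.
Δλ = atan2(sin θ sin δ cos φ₁, cos δ − sin φ₁ sin φ₂) = atan2(0.0156, 0.0497) = 17.382°.
λ₂ = 48.042° + 17.382° = 65.42°.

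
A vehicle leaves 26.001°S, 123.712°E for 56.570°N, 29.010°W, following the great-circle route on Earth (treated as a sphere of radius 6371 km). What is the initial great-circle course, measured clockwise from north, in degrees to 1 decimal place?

334.8°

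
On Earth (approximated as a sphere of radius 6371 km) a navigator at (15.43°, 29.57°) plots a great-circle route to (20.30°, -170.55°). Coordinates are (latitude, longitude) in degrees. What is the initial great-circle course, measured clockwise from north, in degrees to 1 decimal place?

29.6°

With φ₁ = 0.2693, φ₂ = 0.3543, Δλ = 2.7904 rad, the forward-azimuth formula gives
θ = atan2( sin Δλ cos φ₂ , cos φ₁ sin φ₂ − sin φ₁ cos φ₂ cos Δλ ) = atan2(0.3226, 0.5687) = 29.56°.
So the initial bearing is 29.6°.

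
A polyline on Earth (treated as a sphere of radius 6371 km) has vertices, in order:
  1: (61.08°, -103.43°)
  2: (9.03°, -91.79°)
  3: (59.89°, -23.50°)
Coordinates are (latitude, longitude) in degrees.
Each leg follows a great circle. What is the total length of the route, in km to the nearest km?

Leg 1→2: central angle 0.9208 rad, distance 5866.7 km.
Leg 2→3: central angle 1.2461 rad, distance 7938.8 km.
Total: 5866.7 + 7938.8 ≈ 13805 km.

13805 km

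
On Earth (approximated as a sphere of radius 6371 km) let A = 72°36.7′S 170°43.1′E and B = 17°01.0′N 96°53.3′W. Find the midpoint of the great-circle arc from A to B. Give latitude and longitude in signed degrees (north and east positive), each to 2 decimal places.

The central angle between A and B is δ = 1.8663 rad.
With f = 0.5, the slerp weights are sin((1−f)δ)/sin δ = 0.8399 and sin(fδ)/sin δ = 0.8399.
Weighted sum of the unit vectors: (0.8399)·(-0.2949,0.0482,-0.9543) + (0.8399)·(-0.1147,-0.9493,0.2926) = (-0.3440, -0.7568, -0.5557).
Converting back: φ = atan2(z, √(x²+y²)) = -33.76°, λ = atan2(y, x) = -114.44°.

-33.76°, -114.44°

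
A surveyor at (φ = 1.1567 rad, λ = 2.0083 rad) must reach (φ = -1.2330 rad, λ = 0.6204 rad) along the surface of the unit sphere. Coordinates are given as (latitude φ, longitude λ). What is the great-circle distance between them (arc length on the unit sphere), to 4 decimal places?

Let φ₁ = 1.1567 rad, φ₂ = -1.2330 rad, and Δλ = -1.3879 rad.
cos c = sin φ₁ sin φ₂ + cos φ₁ cos φ₂ cos Δλ = (0.9155)(-0.9435) + (0.4024)(0.3314)(0.1819) = -0.83949,
so c = arccos(-0.83949) = 2.56714 rad.
On the unit sphere the arc length equals the central angle: 2.5671.

2.5671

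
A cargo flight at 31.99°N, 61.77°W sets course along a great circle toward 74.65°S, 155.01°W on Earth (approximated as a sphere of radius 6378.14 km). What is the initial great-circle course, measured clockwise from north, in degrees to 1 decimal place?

198.1°

Δλ = -93.240° = -1.6273 rad.
y = sin Δλ · cos φ₂ = (-0.9984)(0.2647) = -0.2643
x = cos φ₁ sin φ₂ − sin φ₁ cos φ₂ cos Δλ = (0.8481)(-0.9643) − (0.5298)(0.2647)(-0.0565) = -0.8100
θ = atan2(y, x) = -161.93°; adding 360° gives 198.1°.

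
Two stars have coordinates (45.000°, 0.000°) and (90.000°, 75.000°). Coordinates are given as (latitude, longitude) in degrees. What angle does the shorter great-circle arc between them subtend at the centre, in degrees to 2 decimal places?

45.00°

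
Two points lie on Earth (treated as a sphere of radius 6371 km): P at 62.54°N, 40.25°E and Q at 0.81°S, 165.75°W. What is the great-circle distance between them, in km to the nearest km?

12818 km

With latitudes φ₁ = 62.540°, φ₂ = -0.810° and longitude difference Δλ = 154.000°:
Haversine: a = sin²(Δφ/2) + cos φ₁ cos φ₂ sin²(Δλ/2) = 0.2757 + (0.4611)(0.9999)(0.9494) = 0.71348.
Central angle c = 2·arcsin(√a) = 2.01193 rad.
Distance = R·c = 6371 × 2.0119 ≈ 12818 km.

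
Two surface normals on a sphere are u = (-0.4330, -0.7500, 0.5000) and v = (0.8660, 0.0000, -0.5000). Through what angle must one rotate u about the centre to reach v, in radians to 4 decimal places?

2.2459 rad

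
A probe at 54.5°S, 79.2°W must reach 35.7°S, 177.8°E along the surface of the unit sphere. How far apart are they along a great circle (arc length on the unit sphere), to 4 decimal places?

1.1929

Let φ₁ = -0.9512 rad, φ₂ = -0.6231 rad, and Δλ = -1.7977 rad.
cos c = sin φ₁ sin φ₂ + cos φ₁ cos φ₂ cos Δλ = (-0.8141)(-0.5835) + (0.5807)(0.8121)(-0.2250) = 0.36899,
so c = arccos(0.36899) = 1.19288 rad.
On the unit sphere the arc length equals the central angle: 1.1929.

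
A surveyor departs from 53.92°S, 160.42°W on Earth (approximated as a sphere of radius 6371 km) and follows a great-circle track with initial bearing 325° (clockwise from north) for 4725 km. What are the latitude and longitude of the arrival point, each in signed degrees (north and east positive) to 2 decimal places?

Angular distance δ = d/R = 4725/6371 = 0.74164 rad; initial bearing θ = 5.6723 rad.
sin φ₂ = sin φ₁ cos δ + cos φ₁ sin δ cos θ = (-0.8082)(0.7374) + (0.5889)(0.6755)(0.8192) = -0.2701, so φ₂ = -15.67°.
Δλ = atan2(sin θ sin δ cos φ₁, cos δ − sin φ₁ sin φ₂) = atan2(-0.2282, 0.5191) = -23.728°.
λ₂ = -160.420° − 23.728° = -184.15° → 175.85° after wrapping to (−180°, 180°].

-15.67°, 175.85°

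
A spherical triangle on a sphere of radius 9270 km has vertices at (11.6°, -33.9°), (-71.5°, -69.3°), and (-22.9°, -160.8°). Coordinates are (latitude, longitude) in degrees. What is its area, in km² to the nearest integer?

Side lengths (central angles): a = 1.2011, b = 2.2396, c = 1.5081 rad; semiperimeter s = 2.4744.
By l'Huilier's theorem, tan(E/4) = √[tan(s/2) tan((s−a)/2) tan((s−b)/2) tan((s−c)/2)], giving spherical excess E = 1.3939 rad.
Area = E·R² = 1.3939 × (9270)² ≈ 119781855 km².

119781855 km²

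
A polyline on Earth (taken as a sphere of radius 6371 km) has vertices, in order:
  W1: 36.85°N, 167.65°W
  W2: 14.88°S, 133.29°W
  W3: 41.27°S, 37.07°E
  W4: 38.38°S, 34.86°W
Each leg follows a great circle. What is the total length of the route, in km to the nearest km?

Leg W1→W2: central angle 1.0651 rad, distance 6785.7 km.
Leg W2→W3: central angle 2.1493 rad, distance 13693.1 km.
Leg W3→W4: central angle 0.9369 rad, distance 5969.0 km.
Total: 6785.7 + 13693.1 + 5969.0 ≈ 26448 km.

26448 km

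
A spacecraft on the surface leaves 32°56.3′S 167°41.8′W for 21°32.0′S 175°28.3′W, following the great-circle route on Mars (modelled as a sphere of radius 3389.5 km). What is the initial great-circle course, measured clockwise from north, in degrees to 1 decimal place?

326.9°

With φ₁ = -0.5749, φ₂ = -0.3758, Δλ = -0.1357 rad, the forward-azimuth formula gives
θ = atan2( sin Δλ cos φ₂ , cos φ₁ sin φ₂ − sin φ₁ cos φ₂ cos Δλ ) = atan2(-0.1258, 0.1931) = -33.09°.
Adding 360° brings this into [0°, 360°): 326.9°.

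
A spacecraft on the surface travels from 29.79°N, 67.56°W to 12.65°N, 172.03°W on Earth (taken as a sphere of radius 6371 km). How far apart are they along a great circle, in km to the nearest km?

10664 km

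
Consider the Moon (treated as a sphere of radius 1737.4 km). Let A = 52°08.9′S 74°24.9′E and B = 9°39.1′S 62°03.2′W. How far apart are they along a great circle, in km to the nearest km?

3270 km

In radians: φ₁ = -0.9102, φ₂ = -0.1685, Δλ = -136.468° = -2.3818 rad.
Haversine: a = sin²(Δφ/2) + cos φ₁ cos φ₂ sin²(Δλ/2) = 0.1313 + (0.6136)(0.9858)(0.8625) = 0.65310.
Central angle c = 2·arcsin(√a) = 1.88198 rad.
Distance = R·c = 1737.4 × 1.8820 ≈ 3270 km.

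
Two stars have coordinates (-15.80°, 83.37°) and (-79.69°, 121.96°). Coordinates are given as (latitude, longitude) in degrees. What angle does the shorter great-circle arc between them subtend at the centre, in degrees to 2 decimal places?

66.27°

Let φ₁ = -0.2758 rad, φ₂ = -1.3909 rad, and Δλ = 0.6735 rad.
Haversine: a = sin²(Δφ/2) + cos φ₁ cos φ₂ sin²(Δλ/2) = 0.2800 + (0.9622)(0.1790)(0.1092) = 0.29876.
Central angle c = 2·arcsin(√a) = 1.15656 rad.
So the angular separation is 66.27°.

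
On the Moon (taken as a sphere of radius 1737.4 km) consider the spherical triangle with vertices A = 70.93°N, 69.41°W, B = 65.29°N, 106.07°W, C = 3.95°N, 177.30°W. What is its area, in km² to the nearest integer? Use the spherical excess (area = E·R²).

Side lengths (central angles): a = 1.3727, b = 1.6058, c = 0.2531 rad; semiperimeter s = 1.6158.
By l'Huilier's theorem, tan(E/4) = √[tan(s/2) tan((s−a)/2) tan((s−b)/2) tan((s−c)/2)], giving spherical excess E = 0.0910 rad.
Area = E·R² = 0.0910 × (1737.4)² ≈ 274803 km².

274803 km²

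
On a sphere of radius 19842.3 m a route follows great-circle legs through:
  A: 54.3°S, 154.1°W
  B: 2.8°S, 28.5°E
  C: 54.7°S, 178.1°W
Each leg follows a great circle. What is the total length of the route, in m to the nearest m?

Leg A→B: central angle 2.1443 rad, distance 42547.7 m.
Leg B→C: central angle 2.0671 rad, distance 41016.7 m.
Total: 42547.7 + 41016.7 ≈ 83564 m.

83564 m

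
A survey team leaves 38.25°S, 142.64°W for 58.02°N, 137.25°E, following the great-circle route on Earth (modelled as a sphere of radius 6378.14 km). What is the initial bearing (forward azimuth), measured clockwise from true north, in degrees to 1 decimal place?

Δλ = -80.110° = -1.3982 rad.
y = sin Δλ · cos φ₂ = (-0.9851)(0.5296) = -0.5218
x = cos φ₁ sin φ₂ − sin φ₁ cos φ₂ cos Δλ = (0.7853)(0.8482) − (-0.6191)(0.5296)(0.1718) = 0.7224
θ = atan2(y, x) = -35.84°; adding 360° gives 324.2°.

324.2°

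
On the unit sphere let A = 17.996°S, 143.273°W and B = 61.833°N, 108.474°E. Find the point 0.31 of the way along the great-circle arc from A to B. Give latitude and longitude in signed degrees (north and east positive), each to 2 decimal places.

Central angle δ = 1.9965 rad. Interpolating on the sphere with fraction f = 0.31:
P = [sin((1−f)δ)·A + sin(fδ)·B] / sin δ = 1.0776·A + 0.6370·B in Cartesian coordinates,
giving P = (-0.9167, -0.3277, 0.2287), i.e. latitude 13.22°, longitude -160.33°.

13.22°, -160.33°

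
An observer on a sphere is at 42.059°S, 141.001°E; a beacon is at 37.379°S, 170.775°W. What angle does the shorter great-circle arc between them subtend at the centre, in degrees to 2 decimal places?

36.89°

With latitudes φ₁ = -42.059°, φ₂ = -37.379° and longitude difference Δλ = 48.224°:
cos c = sin φ₁ sin φ₂ + cos φ₁ cos φ₂ cos Δλ = (-0.6699)(-0.6071) + (0.7425)(0.7946)(0.6662) = 0.79974,
so c = arccos(0.79974) = 0.64393 rad.
So the angular separation is 36.89°.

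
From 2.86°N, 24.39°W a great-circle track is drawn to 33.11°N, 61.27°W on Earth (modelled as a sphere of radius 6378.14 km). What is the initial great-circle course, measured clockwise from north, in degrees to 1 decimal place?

Δλ = -36.880° = -0.6437 rad.
y = sin Δλ · cos φ₂ = (-0.6001)(0.8376) = -0.5027
x = cos φ₁ sin φ₂ − sin φ₁ cos φ₂ cos Δλ = (0.9988)(0.5462) − (0.0499)(0.8376)(0.7999) = 0.5121
θ = atan2(y, x) = -44.47°; adding 360° gives 315.5°.

315.5°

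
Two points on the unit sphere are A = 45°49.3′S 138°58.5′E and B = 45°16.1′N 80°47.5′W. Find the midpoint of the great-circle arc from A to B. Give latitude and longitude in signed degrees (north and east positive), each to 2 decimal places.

Central angle δ = 2.6605 rad. Interpolating on the sphere with fraction f = 0.5:
P = [sin((1−f)δ)·A + sin(fδ)·B] / sin δ = 2.0988·A + 2.0988·B in Cartesian coordinates,
giving P = (-0.8671, -0.4980, -0.0142), i.e. latitude -0.81°, longitude -150.13°.

-0.81°, -150.13°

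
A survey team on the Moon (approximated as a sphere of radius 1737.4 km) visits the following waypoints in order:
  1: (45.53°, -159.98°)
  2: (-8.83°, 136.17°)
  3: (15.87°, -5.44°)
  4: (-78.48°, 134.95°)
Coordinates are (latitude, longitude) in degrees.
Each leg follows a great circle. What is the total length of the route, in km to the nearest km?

10165 km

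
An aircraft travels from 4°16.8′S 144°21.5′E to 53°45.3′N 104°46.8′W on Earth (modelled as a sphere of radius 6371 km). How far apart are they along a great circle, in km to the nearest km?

11750 km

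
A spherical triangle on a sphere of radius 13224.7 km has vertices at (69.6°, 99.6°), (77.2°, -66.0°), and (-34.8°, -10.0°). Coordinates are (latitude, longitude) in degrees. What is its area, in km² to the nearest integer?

176196238 km²

Side lengths (central angles): a = 2.0429, b = 2.2536, c = 0.5750 rad; semiperimeter s = 2.4358.
By l'Huilier's theorem, tan(E/4) = √[tan(s/2) tan((s−a)/2) tan((s−b)/2) tan((s−c)/2)], giving spherical excess E = 1.0075 rad.
Area = E·R² = 1.0075 × (13224.7)² ≈ 176196238 km².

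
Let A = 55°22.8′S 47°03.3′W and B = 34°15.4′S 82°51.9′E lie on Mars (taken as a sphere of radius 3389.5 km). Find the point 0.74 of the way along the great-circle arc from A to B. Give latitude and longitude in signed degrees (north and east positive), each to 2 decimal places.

The central angle between A and B is δ = 1.4082 rad.
With f = 0.74, the slerp weights are sin((1−f)δ)/sin δ = 0.3628 and sin(fδ)/sin δ = 0.8750.
Weighted sum of the unit vectors: (0.3628)·(0.3871,-0.4159,-0.8229) + (0.8750)·(0.1027,0.8201,-0.5629) = (0.2302, 0.5667, -0.7911).
Converting back: φ = atan2(z, √(x²+y²)) = -52.29°, λ = atan2(y, x) = 67.89°.

-52.29°, 67.89°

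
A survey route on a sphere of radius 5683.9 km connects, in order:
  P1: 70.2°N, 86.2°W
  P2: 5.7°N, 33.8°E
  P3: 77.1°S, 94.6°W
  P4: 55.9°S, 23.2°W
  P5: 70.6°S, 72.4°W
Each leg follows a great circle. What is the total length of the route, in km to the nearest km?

Leg P1→P2: central angle 1.6460 rad, distance 9355.4 km.
Leg P2→P3: central angle 1.8078 rad, distance 10275.4 km.
Leg P3→P4: central angle 0.5603 rad, distance 3184.8 km.
Leg P4→P5: central angle 0.4447 rad, distance 2527.8 km.
Total: 9355.4 + 10275.4 + 3184.8 + 2527.8 ≈ 25343 km.

25343 km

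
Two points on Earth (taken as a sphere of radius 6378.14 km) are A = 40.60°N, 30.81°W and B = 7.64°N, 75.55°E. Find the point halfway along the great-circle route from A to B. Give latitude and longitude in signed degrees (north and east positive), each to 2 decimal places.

The central angle between A and B is δ = 1.6966 rad.
With f = 0.5, the slerp weights are sin((1−f)δ)/sin δ = 0.7561 and sin(fδ)/sin δ = 0.7561.
Weighted sum of the unit vectors: (0.7561)·(0.6521,-0.3889,0.6508) + (0.7561)·(0.2473,0.9598,0.1329) = (0.6801, 0.4317, 0.5926).
Converting back: φ = atan2(z, √(x²+y²)) = 36.34°, λ = atan2(y, x) = 32.40°.

36.34°, 32.40°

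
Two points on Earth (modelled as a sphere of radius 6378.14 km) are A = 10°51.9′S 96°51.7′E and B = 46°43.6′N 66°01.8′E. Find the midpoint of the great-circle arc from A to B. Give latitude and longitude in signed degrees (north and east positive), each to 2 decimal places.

Central angle δ = 1.1143 rad. Interpolating on the sphere with fraction f = 0.5:
P = [sin((1−f)δ)·A + sin(fδ)·B] / sin δ = 0.5891·A + 0.5891·B in Cartesian coordinates,
giving P = (0.0949, 0.9434, 0.3179), i.e. latitude 18.53°, longitude 84.25°.

18.53°, 84.25°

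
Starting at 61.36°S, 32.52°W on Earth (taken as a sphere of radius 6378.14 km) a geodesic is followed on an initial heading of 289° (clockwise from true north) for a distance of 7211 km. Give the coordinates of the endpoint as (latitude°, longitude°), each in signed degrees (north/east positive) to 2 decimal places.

Angular distance δ = d/R = 7211/6378.14 = 1.13058 rad; initial bearing θ = 5.0440 rad.
sin φ₂ = sin φ₁ cos δ + cos φ₁ sin δ cos θ = (-0.8776)(0.4261) + (0.4793)(0.9047)(0.3256) = -0.2328, so φ₂ = -13.46°.
Δλ = atan2(sin θ sin δ cos φ₁, cos δ − sin φ₁ sin φ₂) = atan2(-0.4100, 0.2218) = -61.587°.
λ₂ = -32.520° − 61.587° = -94.11°.

-13.46°, -94.11°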